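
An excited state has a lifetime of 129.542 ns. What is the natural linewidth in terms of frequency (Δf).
614.299 kHz

Using the energy-time uncertainty principle and E = hf:
ΔEΔt ≥ ℏ/2
hΔf·Δt ≥ ℏ/2

The minimum frequency uncertainty is:
Δf = ℏ/(2hτ) = 1/(4πτ)
Δf = 1/(4π × 1.295e-07 s)
Δf = 6.143e+05 Hz = 614.299 kHz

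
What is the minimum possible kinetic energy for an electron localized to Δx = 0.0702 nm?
1.933 eV

Localizing a particle requires giving it sufficient momentum uncertainty:

1. From uncertainty principle: Δp ≥ ℏ/(2Δx)
   Δp_min = (1.055e-34 J·s) / (2 × 7.020e-11 m)
   Δp_min = 7.511e-25 kg·m/s

2. This momentum uncertainty corresponds to kinetic energy:
   KE ≈ (Δp)²/(2m) = (7.511e-25)²/(2 × 9.109e-31 kg)
   KE = 3.097e-19 J = 1.933 eV

Tighter localization requires more energy.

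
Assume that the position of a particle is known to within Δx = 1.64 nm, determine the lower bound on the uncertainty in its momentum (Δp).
3.215 × 10^-26 kg·m/s

Using the Heisenberg uncertainty principle:
ΔxΔp ≥ ℏ/2

The minimum uncertainty in momentum is:
Δp_min = ℏ/(2Δx)
Δp_min = (1.055e-34 J·s) / (2 × 1.640e-09 m)
Δp_min = 3.215e-26 kg·m/s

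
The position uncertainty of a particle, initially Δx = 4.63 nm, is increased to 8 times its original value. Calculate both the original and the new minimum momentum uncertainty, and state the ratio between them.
Original Δp_min = 1.139 × 10^-26 kg·m/s; new Δp'_min = 1.424 × 10^-27 kg·m/s; ratio Δp'_min/Δp_min = 1/8.

From the uncertainty principle ΔxΔp ≥ ℏ/2, the minimum momentum uncertainty is Δp_min = ℏ/(2Δx).

Original (Δx = 4.63 nm = 4.630e-09 m):
Δp_min = (1.055e-34 J·s)/(2 × 4.630e-09 m) = 1.139e-26 kg·m/s

When Δx → 8Δx:
Δp'_min = ℏ/(2 × 8Δx) = (1/8) × ℏ/(2Δx) = (1/8) × Δp_min
Δp'_min = 1/8 × 1.139e-26 kg·m/s = 1.424e-27 kg·m/s

Since Δp_min ∝ 1/Δx, when Δx is increased to 8 times its original value, Δp_min decreases to 1/8 of its original value.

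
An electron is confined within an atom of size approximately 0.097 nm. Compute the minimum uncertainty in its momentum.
5.436 × 10^-25 kg·m/s

Using the Heisenberg uncertainty principle:
ΔxΔp ≥ ℏ/2

With Δx ≈ L = 9.700e-11 m (the confinement size):
Δp_min = ℏ/(2Δx)
Δp_min = (1.055e-34 J·s) / (2 × 9.700e-11 m)
Δp_min = 5.436e-25 kg·m/s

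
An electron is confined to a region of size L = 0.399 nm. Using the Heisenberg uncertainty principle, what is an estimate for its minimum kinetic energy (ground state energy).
59.830 meV

Using the uncertainty principle to estimate ground state energy:

1. The position uncertainty is approximately the confinement size:
   Δx ≈ L = 3.990e-10 m

2. From ΔxΔp ≥ ℏ/2, the minimum momentum uncertainty is:
   Δp ≈ ℏ/(2L) = 1.322e-25 kg·m/s

3. The kinetic energy is approximately:
   KE ≈ (Δp)²/(2m) = (1.322e-25)²/(2 × 9.109e-31 kg)
   KE ≈ 9.586e-21 J = 59.830 meV

This is an order-of-magnitude estimate of the ground state energy.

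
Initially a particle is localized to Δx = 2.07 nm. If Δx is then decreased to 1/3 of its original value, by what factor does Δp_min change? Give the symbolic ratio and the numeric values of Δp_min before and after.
Original Δp_min = 2.547 × 10^-26 kg·m/s; new Δp'_min = 7.642 × 10^-26 kg·m/s; ratio Δp'_min/Δp_min = 3.

From the uncertainty principle ΔxΔp ≥ ℏ/2, the minimum momentum uncertainty is Δp_min = ℏ/(2Δx).

Original (Δx = 2.07 nm = 2.070e-09 m):
Δp_min = (1.055e-34 J·s)/(2 × 2.070e-09 m) = 2.547e-26 kg·m/s

When Δx → (1/3)Δx:
Δp'_min = ℏ/(2 × (1/3)Δx) = 3 × ℏ/(2Δx) = 3 × Δp_min
Δp'_min = 3 × 2.547e-26 kg·m/s = 7.642e-26 kg·m/s

Since Δp_min ∝ 1/Δx, when Δx is decreased to 1/3 of its original value, Δp_min increases to 3 times its original value.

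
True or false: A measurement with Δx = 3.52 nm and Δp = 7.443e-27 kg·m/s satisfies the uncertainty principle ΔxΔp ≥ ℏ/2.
No, it violates the uncertainty principle (impossible measurement).

Calculate the product ΔxΔp:
ΔxΔp = (3.520e-09 m) × (7.443e-27 kg·m/s)
ΔxΔp = 2.620e-35 J·s

Compare to the minimum allowed value ℏ/2:
ℏ/2 = 5.273e-35 J·s

Since ΔxΔp = 2.620e-35 J·s < 5.273e-35 J·s = ℏ/2,
the measurement violates the uncertainty principle.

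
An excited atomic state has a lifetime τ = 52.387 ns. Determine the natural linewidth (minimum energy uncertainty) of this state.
6.282 neV

Using the energy-time uncertainty principle:
ΔEΔt ≥ ℏ/2

The lifetime τ represents the time uncertainty Δt.
The natural linewidth (minimum energy uncertainty) is:

ΔE = ℏ/(2τ)
ΔE = (1.055e-34 J·s) / (2 × 5.239e-08 s)
ΔE = 1.007e-27 J = 6.282 neV

This natural linewidth limits the precision of spectroscopic measurements.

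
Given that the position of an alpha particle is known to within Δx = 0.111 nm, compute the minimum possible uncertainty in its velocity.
71.491 m/s

Using the Heisenberg uncertainty principle and Δp = mΔv:
ΔxΔp ≥ ℏ/2
Δx(mΔv) ≥ ℏ/2

The minimum uncertainty in velocity is:
Δv_min = ℏ/(2mΔx)
Δv_min = (1.055e-34 J·s) / (2 × 6.645e-27 kg × 1.110e-10 m)
Δv_min = 7.149e+01 m/s = 71.491 m/s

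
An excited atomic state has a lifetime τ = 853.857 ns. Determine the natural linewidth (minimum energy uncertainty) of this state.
385.435 peV

Using the energy-time uncertainty principle:
ΔEΔt ≥ ℏ/2

The lifetime τ represents the time uncertainty Δt.
The natural linewidth (minimum energy uncertainty) is:

ΔE = ℏ/(2τ)
ΔE = (1.055e-34 J·s) / (2 × 8.539e-07 s)
ΔE = 6.175e-29 J = 385.435 peV

This natural linewidth limits the precision of spectroscopic measurements.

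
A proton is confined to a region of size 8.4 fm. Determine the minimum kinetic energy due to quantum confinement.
73.518 keV

Using the uncertainty principle:

1. Position uncertainty: Δx ≈ 8.400e-15 m
2. Minimum momentum uncertainty: Δp = ℏ/(2Δx) = 6.277e-21 kg·m/s
3. Minimum kinetic energy:
   KE = (Δp)²/(2m) = (6.277e-21)²/(2 × 1.673e-27 kg)
   KE = 1.178e-14 J = 73.518 keV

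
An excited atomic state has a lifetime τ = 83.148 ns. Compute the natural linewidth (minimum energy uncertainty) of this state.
3.958 neV

Using the energy-time uncertainty principle:
ΔEΔt ≥ ℏ/2

The lifetime τ represents the time uncertainty Δt.
The natural linewidth (minimum energy uncertainty) is:

ΔE = ℏ/(2τ)
ΔE = (1.055e-34 J·s) / (2 × 8.315e-08 s)
ΔE = 6.342e-28 J = 3.958 neV

This natural linewidth limits the precision of spectroscopic measurements.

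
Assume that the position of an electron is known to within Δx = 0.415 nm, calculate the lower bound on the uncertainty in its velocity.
139.479 km/s

Using the Heisenberg uncertainty principle and Δp = mΔv:
ΔxΔp ≥ ℏ/2
Δx(mΔv) ≥ ℏ/2

The minimum uncertainty in velocity is:
Δv_min = ℏ/(2mΔx)
Δv_min = (1.055e-34 J·s) / (2 × 9.109e-31 kg × 4.150e-10 m)
Δv_min = 1.395e+05 m/s = 139.479 km/s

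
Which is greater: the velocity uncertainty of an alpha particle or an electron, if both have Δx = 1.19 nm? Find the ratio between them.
The electron has the larger minimum velocity uncertainty, by a ratio of 7294.3.

For both particles, Δp_min = ℏ/(2Δx) = 4.431e-26 kg·m/s (same for both).

The velocity uncertainty is Δv = Δp/m:
- alpha particle: Δv = 4.431e-26 / 6.645e-27 = 6.668e+00 m/s = 6.668 m/s
- electron: Δv = 4.431e-26 / 9.109e-31 = 4.864e+04 m/s = 48.642 km/s

Ratio: 4.864e+04 / 6.668e+00 = 7294.3

The lighter particle has larger velocity uncertainty because Δv ∝ 1/m.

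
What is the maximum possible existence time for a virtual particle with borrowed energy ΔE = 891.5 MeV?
3.692 × 10^-25 s

Using the energy-time uncertainty principle:
ΔEΔt ≥ ℏ/2

For a virtual particle borrowing energy ΔE, the maximum lifetime is:
Δt_max = ℏ/(2ΔE)

Converting energy:
ΔE = 891.5 MeV = 1.428e-10 J

Δt_max = (1.055e-34 J·s) / (2 × 1.428e-10 J)
Δt_max = 3.692e-25 s = 3.692 × 10^-25 s

Virtual particles with higher borrowed energy exist for shorter times.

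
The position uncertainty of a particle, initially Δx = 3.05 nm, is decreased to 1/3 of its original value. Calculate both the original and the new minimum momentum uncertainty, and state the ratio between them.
Original Δp_min = 1.729 × 10^-26 kg·m/s; new Δp'_min = 5.186 × 10^-26 kg·m/s; ratio Δp'_min/Δp_min = 3.

From the uncertainty principle ΔxΔp ≥ ℏ/2, the minimum momentum uncertainty is Δp_min = ℏ/(2Δx).

Original (Δx = 3.05 nm = 3.050e-09 m):
Δp_min = (1.055e-34 J·s)/(2 × 3.050e-09 m) = 1.729e-26 kg·m/s

When Δx → (1/3)Δx:
Δp'_min = ℏ/(2 × (1/3)Δx) = 3 × ℏ/(2Δx) = 3 × Δp_min
Δp'_min = 3 × 1.729e-26 kg·m/s = 5.186e-26 kg·m/s

Since Δp_min ∝ 1/Δx, when Δx is decreased to 1/3 of its original value, Δp_min increases to 3 times its original value.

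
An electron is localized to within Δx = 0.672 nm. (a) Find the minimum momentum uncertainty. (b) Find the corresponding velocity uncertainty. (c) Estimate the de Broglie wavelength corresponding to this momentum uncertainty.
(a) Δp_min = 7.847 × 10^-26 kg·m/s
(b) Δv_min = 86.137 km/s
(c) λ_dB = 8.445 nm

Step-by-step:

(a) From the uncertainty principle:
Δp_min = ℏ/(2Δx) = (1.055e-34 J·s)/(2 × 6.720e-10 m) = 7.847e-26 kg·m/s

(b) The velocity uncertainty:
Δv = Δp/m = (7.847e-26 kg·m/s)/(9.109e-31 kg) = 8.614e+04 m/s = 86.137 km/s

(c) The de Broglie wavelength for this momentum:
λ = h/p = (6.626e-34 J·s)/(7.847e-26 kg·m/s) = 8.445e-09 m = 8.445 nm

Note: The de Broglie wavelength is comparable to the localization size, as expected from wave-particle duality.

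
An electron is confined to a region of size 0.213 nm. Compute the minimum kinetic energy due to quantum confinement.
209.944 meV

Using the uncertainty principle:

1. Position uncertainty: Δx ≈ 2.130e-10 m
2. Minimum momentum uncertainty: Δp = ℏ/(2Δx) = 2.476e-25 kg·m/s
3. Minimum kinetic energy:
   KE = (Δp)²/(2m) = (2.476e-25)²/(2 × 9.109e-31 kg)
   KE = 3.364e-20 J = 209.944 meV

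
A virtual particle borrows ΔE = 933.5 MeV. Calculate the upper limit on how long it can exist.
3.526 × 10^-25 s

Using the energy-time uncertainty principle:
ΔEΔt ≥ ℏ/2

For a virtual particle borrowing energy ΔE, the maximum lifetime is:
Δt_max = ℏ/(2ΔE)

Converting energy:
ΔE = 933.5 MeV = 1.496e-10 J

Δt_max = (1.055e-34 J·s) / (2 × 1.496e-10 J)
Δt_max = 3.526e-25 s = 3.526 × 10^-25 s

Virtual particles with higher borrowed energy exist for shorter times.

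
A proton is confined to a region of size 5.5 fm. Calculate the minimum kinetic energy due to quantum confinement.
171.486 keV

Using the uncertainty principle:

1. Position uncertainty: Δx ≈ 5.500e-15 m
2. Minimum momentum uncertainty: Δp = ℏ/(2Δx) = 9.587e-21 kg·m/s
3. Minimum kinetic energy:
   KE = (Δp)²/(2m) = (9.587e-21)²/(2 × 1.673e-27 kg)
   KE = 2.748e-14 J = 171.486 keV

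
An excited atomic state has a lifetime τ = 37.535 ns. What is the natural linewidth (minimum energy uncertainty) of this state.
8.768 neV

Using the energy-time uncertainty principle:
ΔEΔt ≥ ℏ/2

The lifetime τ represents the time uncertainty Δt.
The natural linewidth (minimum energy uncertainty) is:

ΔE = ℏ/(2τ)
ΔE = (1.055e-34 J·s) / (2 × 3.753e-08 s)
ΔE = 1.405e-27 J = 8.768 neV

This natural linewidth limits the precision of spectroscopic measurements.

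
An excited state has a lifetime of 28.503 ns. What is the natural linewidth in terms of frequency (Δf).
2.792 MHz

Using the energy-time uncertainty principle and E = hf:
ΔEΔt ≥ ℏ/2
hΔf·Δt ≥ ℏ/2

The minimum frequency uncertainty is:
Δf = ℏ/(2hτ) = 1/(4πτ)
Δf = 1/(4π × 2.850e-08 s)
Δf = 2.792e+06 Hz = 2.792 MHz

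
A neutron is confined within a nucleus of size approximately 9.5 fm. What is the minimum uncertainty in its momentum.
5.550 × 10^-21 kg·m/s

Using the Heisenberg uncertainty principle:
ΔxΔp ≥ ℏ/2

With Δx ≈ L = 9.500e-15 m (the confinement size):
Δp_min = ℏ/(2Δx)
Δp_min = (1.055e-34 J·s) / (2 × 9.500e-15 m)
Δp_min = 5.550e-21 kg·m/s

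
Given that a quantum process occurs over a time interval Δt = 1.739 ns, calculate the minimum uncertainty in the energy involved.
189.250 neV

Using the energy-time uncertainty principle:
ΔEΔt ≥ ℏ/2

The minimum uncertainty in energy is:
ΔE_min = ℏ/(2Δt)
ΔE_min = (1.055e-34 J·s) / (2 × 1.739e-09 s)
ΔE_min = 3.032e-26 J = 189.250 neV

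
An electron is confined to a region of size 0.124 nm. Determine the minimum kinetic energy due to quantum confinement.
619.469 meV

Using the uncertainty principle:

1. Position uncertainty: Δx ≈ 1.240e-10 m
2. Minimum momentum uncertainty: Δp = ℏ/(2Δx) = 4.252e-25 kg·m/s
3. Minimum kinetic energy:
   KE = (Δp)²/(2m) = (4.252e-25)²/(2 × 9.109e-31 kg)
   KE = 9.925e-20 J = 619.469 meV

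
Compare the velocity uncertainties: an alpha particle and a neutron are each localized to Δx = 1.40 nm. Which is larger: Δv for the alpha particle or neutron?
The neutron has the larger minimum velocity uncertainty, by a ratio of 4.0.

For both particles, Δp_min = ℏ/(2Δx) = 3.766e-26 kg·m/s (same for both).

The velocity uncertainty is Δv = Δp/m:
- alpha particle: Δv = 3.766e-26 / 6.645e-27 = 5.668e+00 m/s = 5.668 m/s
- neutron: Δv = 3.766e-26 / 1.675e-27 = 2.249e+01 m/s = 22.487 m/s

Ratio: 2.249e+01 / 5.668e+00 = 4.0

The lighter particle has larger velocity uncertainty because Δv ∝ 1/m.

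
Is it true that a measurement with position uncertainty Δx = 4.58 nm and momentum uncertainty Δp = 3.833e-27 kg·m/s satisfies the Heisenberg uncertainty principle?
No, it violates the uncertainty principle (impossible measurement).

Calculate the product ΔxΔp:
ΔxΔp = (4.580e-09 m) × (3.833e-27 kg·m/s)
ΔxΔp = 1.756e-35 J·s

Compare to the minimum allowed value ℏ/2:
ℏ/2 = 5.273e-35 J·s

Since ΔxΔp = 1.756e-35 J·s < 5.273e-35 J·s = ℏ/2,
the measurement violates the uncertainty principle.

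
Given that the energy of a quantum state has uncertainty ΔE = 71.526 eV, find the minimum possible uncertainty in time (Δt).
4.601 as

Using the energy-time uncertainty principle:
ΔEΔt ≥ ℏ/2

The minimum uncertainty in time is:
Δt_min = ℏ/(2ΔE)
Δt_min = (1.055e-34 J·s) / (2 × 1.146e-17 J)
Δt_min = 4.601e-18 s = 4.601 as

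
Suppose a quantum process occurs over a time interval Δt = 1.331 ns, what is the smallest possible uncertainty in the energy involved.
247.262 neV

Using the energy-time uncertainty principle:
ΔEΔt ≥ ℏ/2

The minimum uncertainty in energy is:
ΔE_min = ℏ/(2Δt)
ΔE_min = (1.055e-34 J·s) / (2 × 1.331e-09 s)
ΔE_min = 3.962e-26 J = 247.262 neV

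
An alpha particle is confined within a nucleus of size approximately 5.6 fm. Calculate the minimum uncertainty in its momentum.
9.416 × 10^-21 kg·m/s

Using the Heisenberg uncertainty principle:
ΔxΔp ≥ ℏ/2

With Δx ≈ L = 5.600e-15 m (the confinement size):
Δp_min = ℏ/(2Δx)
Δp_min = (1.055e-34 J·s) / (2 × 5.600e-15 m)
Δp_min = 9.416e-21 kg·m/s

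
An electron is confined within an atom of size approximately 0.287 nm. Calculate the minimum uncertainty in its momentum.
1.837 × 10^-25 kg·m/s

Using the Heisenberg uncertainty principle:
ΔxΔp ≥ ℏ/2

With Δx ≈ L = 2.870e-10 m (the confinement size):
Δp_min = ℏ/(2Δx)
Δp_min = (1.055e-34 J·s) / (2 × 2.870e-10 m)
Δp_min = 1.837e-25 kg·m/s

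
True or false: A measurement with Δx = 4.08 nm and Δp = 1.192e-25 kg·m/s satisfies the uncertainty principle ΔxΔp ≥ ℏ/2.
Yes, it satisfies the uncertainty principle.

Calculate the product ΔxΔp:
ΔxΔp = (4.080e-09 m) × (1.192e-25 kg·m/s)
ΔxΔp = 4.863e-34 J·s

Compare to the minimum allowed value ℏ/2:
ℏ/2 = 5.273e-35 J·s

Since ΔxΔp = 4.863e-34 J·s ≥ 5.273e-35 J·s = ℏ/2,
the measurement satisfies the uncertainty principle.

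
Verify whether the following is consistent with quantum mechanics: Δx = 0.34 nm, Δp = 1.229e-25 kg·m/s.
No, it violates the uncertainty principle (impossible measurement).

Calculate the product ΔxΔp:
ΔxΔp = (3.400e-10 m) × (1.229e-25 kg·m/s)
ΔxΔp = 4.179e-35 J·s

Compare to the minimum allowed value ℏ/2:
ℏ/2 = 5.273e-35 J·s

Since ΔxΔp = 4.179e-35 J·s < 5.273e-35 J·s = ℏ/2,
the measurement violates the uncertainty principle.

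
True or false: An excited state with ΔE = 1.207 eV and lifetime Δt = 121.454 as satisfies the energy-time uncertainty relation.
No, it violates the uncertainty relation.

Calculate the product ΔEΔt:
ΔE = 1.207 eV = 1.934e-19 J
ΔEΔt = (1.934e-19 J) × (1.215e-16 s)
ΔEΔt = 2.349e-35 J·s

Compare to the minimum allowed value ℏ/2:
ℏ/2 = 5.273e-35 J·s

Since ΔEΔt = 2.349e-35 J·s < 5.273e-35 J·s = ℏ/2,
this violates the uncertainty relation.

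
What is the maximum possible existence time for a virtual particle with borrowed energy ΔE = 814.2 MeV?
4.042 × 10^-25 s

Using the energy-time uncertainty principle:
ΔEΔt ≥ ℏ/2

For a virtual particle borrowing energy ΔE, the maximum lifetime is:
Δt_max = ℏ/(2ΔE)

Converting energy:
ΔE = 814.2 MeV = 1.304e-10 J

Δt_max = (1.055e-34 J·s) / (2 × 1.304e-10 J)
Δt_max = 4.042e-25 s = 4.042 × 10^-25 s

Virtual particles with higher borrowed energy exist for shorter times.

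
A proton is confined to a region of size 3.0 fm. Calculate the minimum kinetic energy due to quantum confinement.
576.384 keV

Using the uncertainty principle:

1. Position uncertainty: Δx ≈ 3.000e-15 m
2. Minimum momentum uncertainty: Δp = ℏ/(2Δx) = 1.758e-20 kg·m/s
3. Minimum kinetic energy:
   KE = (Δp)²/(2m) = (1.758e-20)²/(2 × 1.673e-27 kg)
   KE = 9.235e-14 J = 576.384 keV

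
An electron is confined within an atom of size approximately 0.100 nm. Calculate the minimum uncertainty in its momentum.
5.273 × 10^-25 kg·m/s

Using the Heisenberg uncertainty principle:
ΔxΔp ≥ ℏ/2

With Δx ≈ L = 1.000e-10 m (the confinement size):
Δp_min = ℏ/(2Δx)
Δp_min = (1.055e-34 J·s) / (2 × 1.000e-10 m)
Δp_min = 5.273e-25 kg·m/s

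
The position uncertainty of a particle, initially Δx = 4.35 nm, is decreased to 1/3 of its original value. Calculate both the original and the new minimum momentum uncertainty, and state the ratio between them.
Original Δp_min = 1.212 × 10^-26 kg·m/s; new Δp'_min = 3.636 × 10^-26 kg·m/s; ratio Δp'_min/Δp_min = 3.

From the uncertainty principle ΔxΔp ≥ ℏ/2, the minimum momentum uncertainty is Δp_min = ℏ/(2Δx).

Original (Δx = 4.35 nm = 4.350e-09 m):
Δp_min = (1.055e-34 J·s)/(2 × 4.350e-09 m) = 1.212e-26 kg·m/s

When Δx → (1/3)Δx:
Δp'_min = ℏ/(2 × (1/3)Δx) = 3 × ℏ/(2Δx) = 3 × Δp_min
Δp'_min = 3 × 1.212e-26 kg·m/s = 3.636e-26 kg·m/s

Since Δp_min ∝ 1/Δx, when Δx is decreased to 1/3 of its original value, Δp_min increases to 3 times its original value.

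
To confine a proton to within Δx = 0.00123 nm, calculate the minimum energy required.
3.429 eV

Localizing a particle requires giving it sufficient momentum uncertainty:

1. From uncertainty principle: Δp ≥ ℏ/(2Δx)
   Δp_min = (1.055e-34 J·s) / (2 × 1.230e-12 m)
   Δp_min = 4.287e-23 kg·m/s

2. This momentum uncertainty corresponds to kinetic energy:
   KE ≈ (Δp)²/(2m) = (4.287e-23)²/(2 × 1.673e-27 kg)
   KE = 5.494e-19 J = 3.429 eV

Tighter localization requires more energy.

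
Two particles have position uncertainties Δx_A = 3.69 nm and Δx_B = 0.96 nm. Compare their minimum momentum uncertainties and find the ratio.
Particle B has the larger minimum momentum uncertainty, by a factor of 3.84.

For each particle, the minimum momentum uncertainty is Δp_min = ℏ/(2Δx):

Particle A: Δp_A = ℏ/(2×3.690e-09 m) = 1.429e-26 kg·m/s
Particle B: Δp_B = ℏ/(2×9.600e-10 m) = 5.493e-26 kg·m/s

Ratio: Δp_B/Δp_A = 3.84

Since Δp_min ∝ 1/Δx, the particle with smaller position uncertainty (B) has larger momentum uncertainty.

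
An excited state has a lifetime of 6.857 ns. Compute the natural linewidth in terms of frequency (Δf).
11.605 MHz

Using the energy-time uncertainty principle and E = hf:
ΔEΔt ≥ ℏ/2
hΔf·Δt ≥ ℏ/2

The minimum frequency uncertainty is:
Δf = ℏ/(2hτ) = 1/(4πτ)
Δf = 1/(4π × 6.857e-09 s)
Δf = 1.161e+07 Hz = 11.605 MHz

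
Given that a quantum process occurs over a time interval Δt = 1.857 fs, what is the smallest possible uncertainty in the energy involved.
177.225 meV

Using the energy-time uncertainty principle:
ΔEΔt ≥ ℏ/2

The minimum uncertainty in energy is:
ΔE_min = ℏ/(2Δt)
ΔE_min = (1.055e-34 J·s) / (2 × 1.857e-15 s)
ΔE_min = 2.839e-20 J = 177.225 meV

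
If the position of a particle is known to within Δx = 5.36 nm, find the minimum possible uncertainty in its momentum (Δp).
9.837 × 10^-27 kg·m/s

Using the Heisenberg uncertainty principle:
ΔxΔp ≥ ℏ/2

The minimum uncertainty in momentum is:
Δp_min = ℏ/(2Δx)
Δp_min = (1.055e-34 J·s) / (2 × 5.360e-09 m)
Δp_min = 9.837e-27 kg·m/s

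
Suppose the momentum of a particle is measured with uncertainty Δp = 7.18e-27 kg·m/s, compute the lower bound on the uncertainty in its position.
7.344 nm

Using the Heisenberg uncertainty principle:
ΔxΔp ≥ ℏ/2

The minimum uncertainty in position is:
Δx_min = ℏ/(2Δp)
Δx_min = (1.055e-34 J·s) / (2 × 7.180e-27 kg·m/s)
Δx_min = 7.344e-09 m = 7.344 nm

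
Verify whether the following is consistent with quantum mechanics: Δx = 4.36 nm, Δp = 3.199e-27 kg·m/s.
No, it violates the uncertainty principle (impossible measurement).

Calculate the product ΔxΔp:
ΔxΔp = (4.360e-09 m) × (3.199e-27 kg·m/s)
ΔxΔp = 1.395e-35 J·s

Compare to the minimum allowed value ℏ/2:
ℏ/2 = 5.273e-35 J·s

Since ΔxΔp = 1.395e-35 J·s < 5.273e-35 J·s = ℏ/2,
the measurement violates the uncertainty principle.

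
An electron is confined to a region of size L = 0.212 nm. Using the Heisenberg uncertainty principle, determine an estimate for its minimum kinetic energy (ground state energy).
211.929 meV

Using the uncertainty principle to estimate ground state energy:

1. The position uncertainty is approximately the confinement size:
   Δx ≈ L = 2.120e-10 m

2. From ΔxΔp ≥ ℏ/2, the minimum momentum uncertainty is:
   Δp ≈ ℏ/(2L) = 2.487e-25 kg·m/s

3. The kinetic energy is approximately:
   KE ≈ (Δp)²/(2m) = (2.487e-25)²/(2 × 9.109e-31 kg)
   KE ≈ 3.395e-20 J = 211.929 meV

This is an order-of-magnitude estimate of the ground state energy.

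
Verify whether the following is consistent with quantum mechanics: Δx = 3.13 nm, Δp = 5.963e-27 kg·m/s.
No, it violates the uncertainty principle (impossible measurement).

Calculate the product ΔxΔp:
ΔxΔp = (3.130e-09 m) × (5.963e-27 kg·m/s)
ΔxΔp = 1.866e-35 J·s

Compare to the minimum allowed value ℏ/2:
ℏ/2 = 5.273e-35 J·s

Since ΔxΔp = 1.866e-35 J·s < 5.273e-35 J·s = ℏ/2,
the measurement violates the uncertainty principle.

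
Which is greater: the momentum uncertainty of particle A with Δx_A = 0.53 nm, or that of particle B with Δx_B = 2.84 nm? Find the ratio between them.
Particle A has the larger minimum momentum uncertainty, by a factor of 5.36.

For each particle, the minimum momentum uncertainty is Δp_min = ℏ/(2Δx):

Particle A: Δp_A = ℏ/(2×5.300e-10 m) = 9.949e-26 kg·m/s
Particle B: Δp_B = ℏ/(2×2.840e-09 m) = 1.857e-26 kg·m/s

Ratio: Δp_A/Δp_B = 5.36

Since Δp_min ∝ 1/Δx, the particle with smaller position uncertainty (A) has larger momentum uncertainty.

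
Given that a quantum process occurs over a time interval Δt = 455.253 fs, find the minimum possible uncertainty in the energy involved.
722.908 μeV

Using the energy-time uncertainty principle:
ΔEΔt ≥ ℏ/2

The minimum uncertainty in energy is:
ΔE_min = ℏ/(2Δt)
ΔE_min = (1.055e-34 J·s) / (2 × 4.553e-13 s)
ΔE_min = 1.158e-22 J = 722.908 μeV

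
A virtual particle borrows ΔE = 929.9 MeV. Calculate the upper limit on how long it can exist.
3.539 × 10^-25 s

Using the energy-time uncertainty principle:
ΔEΔt ≥ ℏ/2

For a virtual particle borrowing energy ΔE, the maximum lifetime is:
Δt_max = ℏ/(2ΔE)

Converting energy:
ΔE = 929.9 MeV = 1.490e-10 J

Δt_max = (1.055e-34 J·s) / (2 × 1.490e-10 J)
Δt_max = 3.539e-25 s = 3.539 × 10^-25 s

Virtual particles with higher borrowed energy exist for shorter times.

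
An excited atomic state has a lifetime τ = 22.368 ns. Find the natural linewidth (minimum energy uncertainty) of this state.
14.713 neV

Using the energy-time uncertainty principle:
ΔEΔt ≥ ℏ/2

The lifetime τ represents the time uncertainty Δt.
The natural linewidth (minimum energy uncertainty) is:

ΔE = ℏ/(2τ)
ΔE = (1.055e-34 J·s) / (2 × 2.237e-08 s)
ΔE = 2.357e-27 J = 14.713 neV

This natural linewidth limits the precision of spectroscopic measurements.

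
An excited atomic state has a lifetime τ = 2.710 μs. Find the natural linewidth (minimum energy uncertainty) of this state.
121.441 peV

Using the energy-time uncertainty principle:
ΔEΔt ≥ ℏ/2

The lifetime τ represents the time uncertainty Δt.
The natural linewidth (minimum energy uncertainty) is:

ΔE = ℏ/(2τ)
ΔE = (1.055e-34 J·s) / (2 × 2.710e-06 s)
ΔE = 1.946e-29 J = 121.441 peV

This natural linewidth limits the precision of spectroscopic measurements.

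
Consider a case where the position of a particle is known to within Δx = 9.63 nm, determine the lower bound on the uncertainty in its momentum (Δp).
5.475 × 10^-27 kg·m/s

Using the Heisenberg uncertainty principle:
ΔxΔp ≥ ℏ/2

The minimum uncertainty in momentum is:
Δp_min = ℏ/(2Δx)
Δp_min = (1.055e-34 J·s) / (2 × 9.630e-09 m)
Δp_min = 5.475e-27 kg·m/s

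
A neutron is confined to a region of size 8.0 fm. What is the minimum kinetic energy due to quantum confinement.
80.942 keV

Using the uncertainty principle:

1. Position uncertainty: Δx ≈ 8.000e-15 m
2. Minimum momentum uncertainty: Δp = ℏ/(2Δx) = 6.591e-21 kg·m/s
3. Minimum kinetic energy:
   KE = (Δp)²/(2m) = (6.591e-21)²/(2 × 1.675e-27 kg)
   KE = 1.297e-14 J = 80.942 keV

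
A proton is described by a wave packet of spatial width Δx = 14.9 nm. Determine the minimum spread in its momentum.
3.539 × 10^-27 kg·m/s

For a wave packet, the spatial width Δx and momentum spread Δp are related by the uncertainty principle:
ΔxΔp ≥ ℏ/2

The minimum momentum spread is:
Δp_min = ℏ/(2Δx)
Δp_min = (1.055e-34 J·s) / (2 × 1.490e-08 m)
Δp_min = 3.539e-27 kg·m/s

A wave packet cannot have both a well-defined position and well-defined momentum.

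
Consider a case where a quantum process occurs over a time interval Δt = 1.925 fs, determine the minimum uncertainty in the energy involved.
170.964 meV

Using the energy-time uncertainty principle:
ΔEΔt ≥ ℏ/2

The minimum uncertainty in energy is:
ΔE_min = ℏ/(2Δt)
ΔE_min = (1.055e-34 J·s) / (2 × 1.925e-15 s)
ΔE_min = 2.739e-20 J = 170.964 meV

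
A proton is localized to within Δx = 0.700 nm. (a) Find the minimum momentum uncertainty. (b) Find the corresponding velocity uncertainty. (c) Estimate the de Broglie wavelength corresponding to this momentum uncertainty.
(a) Δp_min = 7.533 × 10^-26 kg·m/s
(b) Δv_min = 45.035 m/s
(c) λ_dB = 8.796 nm

Step-by-step:

(a) From the uncertainty principle:
Δp_min = ℏ/(2Δx) = (1.055e-34 J·s)/(2 × 7.000e-10 m) = 7.533e-26 kg·m/s

(b) The velocity uncertainty:
Δv = Δp/m = (7.533e-26 kg·m/s)/(1.673e-27 kg) = 4.504e+01 m/s = 45.035 m/s

(c) The de Broglie wavelength for this momentum:
λ = h/p = (6.626e-34 J·s)/(7.533e-26 kg·m/s) = 8.796e-09 m = 8.796 nm

Note: The de Broglie wavelength is comparable to the localization size, as expected from wave-particle duality.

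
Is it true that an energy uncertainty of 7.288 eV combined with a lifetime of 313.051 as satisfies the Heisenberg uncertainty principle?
Yes, it satisfies the uncertainty relation.

Calculate the product ΔEΔt:
ΔE = 7.288 eV = 1.168e-18 J
ΔEΔt = (1.168e-18 J) × (3.131e-16 s)
ΔEΔt = 3.655e-34 J·s

Compare to the minimum allowed value ℏ/2:
ℏ/2 = 5.273e-35 J·s

Since ΔEΔt = 3.655e-34 J·s ≥ 5.273e-35 J·s = ℏ/2,
this satisfies the uncertainty relation.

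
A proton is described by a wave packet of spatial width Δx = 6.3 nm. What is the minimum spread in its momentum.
8.370 × 10^-27 kg·m/s

For a wave packet, the spatial width Δx and momentum spread Δp are related by the uncertainty principle:
ΔxΔp ≥ ℏ/2

The minimum momentum spread is:
Δp_min = ℏ/(2Δx)
Δp_min = (1.055e-34 J·s) / (2 × 6.300e-09 m)
Δp_min = 8.370e-27 kg·m/s

A wave packet cannot have both a well-defined position and well-defined momentum.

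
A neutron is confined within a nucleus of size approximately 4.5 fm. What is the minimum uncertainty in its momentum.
1.172 × 10^-20 kg·m/s

Using the Heisenberg uncertainty principle:
ΔxΔp ≥ ℏ/2

With Δx ≈ L = 4.500e-15 m (the confinement size):
Δp_min = ℏ/(2Δx)
Δp_min = (1.055e-34 J·s) / (2 × 4.500e-15 m)
Δp_min = 1.172e-20 kg·m/s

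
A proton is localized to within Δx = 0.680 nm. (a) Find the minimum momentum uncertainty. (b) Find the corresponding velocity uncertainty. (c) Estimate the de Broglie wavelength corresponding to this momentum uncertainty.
(a) Δp_min = 7.754 × 10^-26 kg·m/s
(b) Δv_min = 46.360 m/s
(c) λ_dB = 8.545 nm

Step-by-step:

(a) From the uncertainty principle:
Δp_min = ℏ/(2Δx) = (1.055e-34 J·s)/(2 × 6.800e-10 m) = 7.754e-26 kg·m/s

(b) The velocity uncertainty:
Δv = Δp/m = (7.754e-26 kg·m/s)/(1.673e-27 kg) = 4.636e+01 m/s = 46.360 m/s

(c) The de Broglie wavelength for this momentum:
λ = h/p = (6.626e-34 J·s)/(7.754e-26 kg·m/s) = 8.545e-09 m = 8.545 nm

Note: The de Broglie wavelength is comparable to the localization size, as expected from wave-particle duality.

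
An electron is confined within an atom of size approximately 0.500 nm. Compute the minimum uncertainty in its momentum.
1.055 × 10^-25 kg·m/s

Using the Heisenberg uncertainty principle:
ΔxΔp ≥ ℏ/2

With Δx ≈ L = 5.000e-10 m (the confinement size):
Δp_min = ℏ/(2Δx)
Δp_min = (1.055e-34 J·s) / (2 × 5.000e-10 m)
Δp_min = 1.055e-25 kg·m/s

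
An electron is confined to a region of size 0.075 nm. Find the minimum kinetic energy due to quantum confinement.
1.693 eV

Using the uncertainty principle:

1. Position uncertainty: Δx ≈ 7.500e-11 m
2. Minimum momentum uncertainty: Δp = ℏ/(2Δx) = 7.030e-25 kg·m/s
3. Minimum kinetic energy:
   KE = (Δp)²/(2m) = (7.030e-25)²/(2 × 9.109e-31 kg)
   KE = 2.713e-19 J = 1.693 eV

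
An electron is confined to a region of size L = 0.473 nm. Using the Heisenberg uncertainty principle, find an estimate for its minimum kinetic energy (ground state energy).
42.574 meV

Using the uncertainty principle to estimate ground state energy:

1. The position uncertainty is approximately the confinement size:
   Δx ≈ L = 4.730e-10 m

2. From ΔxΔp ≥ ℏ/2, the minimum momentum uncertainty is:
   Δp ≈ ℏ/(2L) = 1.115e-25 kg·m/s

3. The kinetic energy is approximately:
   KE ≈ (Δp)²/(2m) = (1.115e-25)²/(2 × 9.109e-31 kg)
   KE ≈ 6.821e-21 J = 42.574 meV

This is an order-of-magnitude estimate of the ground state energy.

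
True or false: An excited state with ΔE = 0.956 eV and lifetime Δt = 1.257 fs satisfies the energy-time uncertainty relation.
Yes, it satisfies the uncertainty relation.

Calculate the product ΔEΔt:
ΔE = 0.956 eV = 1.532e-19 J
ΔEΔt = (1.532e-19 J) × (1.257e-15 s)
ΔEΔt = 1.925e-34 J·s

Compare to the minimum allowed value ℏ/2:
ℏ/2 = 5.273e-35 J·s

Since ΔEΔt = 1.925e-34 J·s ≥ 5.273e-35 J·s = ℏ/2,
this satisfies the uncertainty relation.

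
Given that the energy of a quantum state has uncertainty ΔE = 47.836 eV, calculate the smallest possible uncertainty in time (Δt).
6.880 as

Using the energy-time uncertainty principle:
ΔEΔt ≥ ℏ/2

The minimum uncertainty in time is:
Δt_min = ℏ/(2ΔE)
Δt_min = (1.055e-34 J·s) / (2 × 7.664e-18 J)
Δt_min = 6.880e-18 s = 6.880 as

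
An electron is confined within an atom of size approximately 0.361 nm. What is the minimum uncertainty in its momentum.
1.461 × 10^-25 kg·m/s

Using the Heisenberg uncertainty principle:
ΔxΔp ≥ ℏ/2

With Δx ≈ L = 3.610e-10 m (the confinement size):
Δp_min = ℏ/(2Δx)
Δp_min = (1.055e-34 J·s) / (2 × 3.610e-10 m)
Δp_min = 1.461e-25 kg·m/s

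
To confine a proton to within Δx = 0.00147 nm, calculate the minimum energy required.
2.401 eV

Localizing a particle requires giving it sufficient momentum uncertainty:

1. From uncertainty principle: Δp ≥ ℏ/(2Δx)
   Δp_min = (1.055e-34 J·s) / (2 × 1.470e-12 m)
   Δp_min = 3.587e-23 kg·m/s

2. This momentum uncertainty corresponds to kinetic energy:
   KE ≈ (Δp)²/(2m) = (3.587e-23)²/(2 × 1.673e-27 kg)
   KE = 3.846e-19 J = 2.401 eV

Tighter localization requires more energy.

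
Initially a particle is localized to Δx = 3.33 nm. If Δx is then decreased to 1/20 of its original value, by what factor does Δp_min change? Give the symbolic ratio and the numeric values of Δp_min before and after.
Original Δp_min = 1.583 × 10^-26 kg·m/s; new Δp'_min = 3.167 × 10^-25 kg·m/s; ratio Δp'_min/Δp_min = 20.

From the uncertainty principle ΔxΔp ≥ ℏ/2, the minimum momentum uncertainty is Δp_min = ℏ/(2Δx).

Original (Δx = 3.33 nm = 3.330e-09 m):
Δp_min = (1.055e-34 J·s)/(2 × 3.330e-09 m) = 1.583e-26 kg·m/s

When Δx → (1/20)Δx:
Δp'_min = ℏ/(2 × (1/20)Δx) = 20 × ℏ/(2Δx) = 20 × Δp_min
Δp'_min = 20 × 1.583e-26 kg·m/s = 3.167e-25 kg·m/s

Since Δp_min ∝ 1/Δx, when Δx is decreased to 1/20 of its original value, Δp_min increases to 20 times its original value.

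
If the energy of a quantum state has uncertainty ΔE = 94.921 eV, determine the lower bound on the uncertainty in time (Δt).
3.467 as

Using the energy-time uncertainty principle:
ΔEΔt ≥ ℏ/2

The minimum uncertainty in time is:
Δt_min = ℏ/(2ΔE)
Δt_min = (1.055e-34 J·s) / (2 × 1.521e-17 J)
Δt_min = 3.467e-18 s = 3.467 as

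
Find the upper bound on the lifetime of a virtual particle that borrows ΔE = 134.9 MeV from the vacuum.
2.440 ys

Using the energy-time uncertainty principle:
ΔEΔt ≥ ℏ/2

For a virtual particle borrowing energy ΔE, the maximum lifetime is:
Δt_max = ℏ/(2ΔE)

Converting energy:
ΔE = 134.9 MeV = 2.161e-11 J

Δt_max = (1.055e-34 J·s) / (2 × 2.161e-11 J)
Δt_max = 2.440e-24 s = 2.440 ys

Virtual particles with higher borrowed energy exist for shorter times.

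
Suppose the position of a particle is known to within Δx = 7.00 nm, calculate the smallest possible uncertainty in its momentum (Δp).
7.533 × 10^-27 kg·m/s

Using the Heisenberg uncertainty principle:
ΔxΔp ≥ ℏ/2

The minimum uncertainty in momentum is:
Δp_min = ℏ/(2Δx)
Δp_min = (1.055e-34 J·s) / (2 × 7.000e-09 m)
Δp_min = 7.533e-27 kg·m/s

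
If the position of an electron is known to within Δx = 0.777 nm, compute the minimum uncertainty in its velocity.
74.497 km/s

Using the Heisenberg uncertainty principle and Δp = mΔv:
ΔxΔp ≥ ℏ/2
Δx(mΔv) ≥ ℏ/2

The minimum uncertainty in velocity is:
Δv_min = ℏ/(2mΔx)
Δv_min = (1.055e-34 J·s) / (2 × 9.109e-31 kg × 7.770e-10 m)
Δv_min = 7.450e+04 m/s = 74.497 km/s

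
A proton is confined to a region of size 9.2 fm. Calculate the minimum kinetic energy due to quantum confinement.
61.288 keV

Using the uncertainty principle:

1. Position uncertainty: Δx ≈ 9.200e-15 m
2. Minimum momentum uncertainty: Δp = ℏ/(2Δx) = 5.731e-21 kg·m/s
3. Minimum kinetic energy:
   KE = (Δp)²/(2m) = (5.731e-21)²/(2 × 1.673e-27 kg)
   KE = 9.819e-15 J = 61.288 keV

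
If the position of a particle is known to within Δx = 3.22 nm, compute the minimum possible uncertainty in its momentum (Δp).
1.638 × 10^-26 kg·m/s

Using the Heisenberg uncertainty principle:
ΔxΔp ≥ ℏ/2

The minimum uncertainty in momentum is:
Δp_min = ℏ/(2Δx)
Δp_min = (1.055e-34 J·s) / (2 × 3.220e-09 m)
Δp_min = 1.638e-26 kg·m/s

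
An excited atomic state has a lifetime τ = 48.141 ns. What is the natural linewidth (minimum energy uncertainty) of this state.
6.836 neV

Using the energy-time uncertainty principle:
ΔEΔt ≥ ℏ/2

The lifetime τ represents the time uncertainty Δt.
The natural linewidth (minimum energy uncertainty) is:

ΔE = ℏ/(2τ)
ΔE = (1.055e-34 J·s) / (2 × 4.814e-08 s)
ΔE = 1.095e-27 J = 6.836 neV

This natural linewidth limits the precision of spectroscopic measurements.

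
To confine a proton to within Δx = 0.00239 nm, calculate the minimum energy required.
908.152 meV

Localizing a particle requires giving it sufficient momentum uncertainty:

1. From uncertainty principle: Δp ≥ ℏ/(2Δx)
   Δp_min = (1.055e-34 J·s) / (2 × 2.390e-12 m)
   Δp_min = 2.206e-23 kg·m/s

2. This momentum uncertainty corresponds to kinetic energy:
   KE ≈ (Δp)²/(2m) = (2.206e-23)²/(2 × 1.673e-27 kg)
   KE = 1.455e-19 J = 908.152 meV

Tighter localization requires more energy.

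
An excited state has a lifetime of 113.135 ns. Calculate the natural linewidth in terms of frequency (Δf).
703.385 kHz

Using the energy-time uncertainty principle and E = hf:
ΔEΔt ≥ ℏ/2
hΔf·Δt ≥ ℏ/2

The minimum frequency uncertainty is:
Δf = ℏ/(2hτ) = 1/(4πτ)
Δf = 1/(4π × 1.131e-07 s)
Δf = 7.034e+05 Hz = 703.385 kHz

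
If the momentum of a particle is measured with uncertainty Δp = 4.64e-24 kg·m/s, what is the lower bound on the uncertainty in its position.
11.364 pm

Using the Heisenberg uncertainty principle:
ΔxΔp ≥ ℏ/2

The minimum uncertainty in position is:
Δx_min = ℏ/(2Δp)
Δx_min = (1.055e-34 J·s) / (2 × 4.640e-24 kg·m/s)
Δx_min = 1.136e-11 m = 11.364 pm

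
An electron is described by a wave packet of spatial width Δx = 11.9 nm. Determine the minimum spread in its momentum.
4.431 × 10^-27 kg·m/s

For a wave packet, the spatial width Δx and momentum spread Δp are related by the uncertainty principle:
ΔxΔp ≥ ℏ/2

The minimum momentum spread is:
Δp_min = ℏ/(2Δx)
Δp_min = (1.055e-34 J·s) / (2 × 1.190e-08 m)
Δp_min = 4.431e-27 kg·m/s

A wave packet cannot have both a well-defined position and well-defined momentum.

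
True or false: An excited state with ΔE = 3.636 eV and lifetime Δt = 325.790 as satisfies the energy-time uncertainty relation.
Yes, it satisfies the uncertainty relation.

Calculate the product ΔEΔt:
ΔE = 3.636 eV = 5.826e-19 J
ΔEΔt = (5.826e-19 J) × (3.258e-16 s)
ΔEΔt = 1.898e-34 J·s

Compare to the minimum allowed value ℏ/2:
ℏ/2 = 5.273e-35 J·s

Since ΔEΔt = 1.898e-34 J·s ≥ 5.273e-35 J·s = ℏ/2,
this satisfies the uncertainty relation.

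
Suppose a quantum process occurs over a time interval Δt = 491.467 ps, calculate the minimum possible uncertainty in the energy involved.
669.640 neV

Using the energy-time uncertainty principle:
ΔEΔt ≥ ℏ/2

The minimum uncertainty in energy is:
ΔE_min = ℏ/(2Δt)
ΔE_min = (1.055e-34 J·s) / (2 × 4.915e-10 s)
ΔE_min = 1.073e-25 J = 669.640 neV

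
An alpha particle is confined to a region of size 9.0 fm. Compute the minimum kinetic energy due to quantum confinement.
16.121 keV

Using the uncertainty principle:

1. Position uncertainty: Δx ≈ 9.000e-15 m
2. Minimum momentum uncertainty: Δp = ℏ/(2Δx) = 5.859e-21 kg·m/s
3. Minimum kinetic energy:
   KE = (Δp)²/(2m) = (5.859e-21)²/(2 × 6.645e-27 kg)
   KE = 2.583e-15 J = 16.121 keV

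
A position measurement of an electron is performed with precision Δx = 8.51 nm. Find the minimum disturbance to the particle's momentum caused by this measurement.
6.196 × 10^-27 kg·m/s

The uncertainty principle implies that measuring position disturbs momentum:
ΔxΔp ≥ ℏ/2

When we measure position with precision Δx, we necessarily introduce a momentum uncertainty:
Δp ≥ ℏ/(2Δx)
Δp_min = (1.055e-34 J·s) / (2 × 8.510e-09 m)
Δp_min = 6.196e-27 kg·m/s

The more precisely we measure position, the greater the momentum disturbance.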